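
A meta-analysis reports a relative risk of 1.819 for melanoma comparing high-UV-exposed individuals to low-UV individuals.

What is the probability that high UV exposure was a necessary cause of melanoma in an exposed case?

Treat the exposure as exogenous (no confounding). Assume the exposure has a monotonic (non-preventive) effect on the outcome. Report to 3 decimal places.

PN ≈ 0.450

Under exogeneity and monotonicity, PN = (RR − 1) / RR = 1 − 1/RR.
PN = (1.819 − 1) / 1.819 = 0.819 / 1.819 ≈ 0.4502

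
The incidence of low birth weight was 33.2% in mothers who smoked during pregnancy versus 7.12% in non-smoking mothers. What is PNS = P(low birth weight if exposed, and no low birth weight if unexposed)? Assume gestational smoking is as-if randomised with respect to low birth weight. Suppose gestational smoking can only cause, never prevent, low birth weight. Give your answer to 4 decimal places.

p₁ = 0.332, p₀ = 0.0712.
Under exogeneity and monotonicity, PNS = p₁ − p₀.
PNS = 0.332 − 0.0712 = 0.2608

PNS ≈ 0.2608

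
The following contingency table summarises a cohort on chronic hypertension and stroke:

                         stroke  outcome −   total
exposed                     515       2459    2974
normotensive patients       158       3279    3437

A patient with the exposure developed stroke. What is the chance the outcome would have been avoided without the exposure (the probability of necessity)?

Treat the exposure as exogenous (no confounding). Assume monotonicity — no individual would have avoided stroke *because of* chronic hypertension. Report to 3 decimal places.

p₁ = P(outcome | exposed) = 515/2974 = 0.17317
p₀ = P(outcome | unexposed) = 158/3437 = 0.04597
Under exogeneity and monotonicity, PN = (p₁ − p₀)/p₁.
PN = (0.17317 − 0.04597) / 0.17317 ≈ 0.7345

PN ≈ 0.735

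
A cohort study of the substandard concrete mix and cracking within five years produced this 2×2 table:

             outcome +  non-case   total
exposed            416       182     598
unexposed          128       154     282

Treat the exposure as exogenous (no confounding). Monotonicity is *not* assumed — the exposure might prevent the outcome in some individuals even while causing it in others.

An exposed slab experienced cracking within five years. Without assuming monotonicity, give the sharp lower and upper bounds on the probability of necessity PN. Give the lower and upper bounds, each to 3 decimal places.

0.348 ≤ PN ≤ 0.785

p₁ = P(outcome | exposed) = 416/598 = 0.69565
p₀ = P(outcome | unexposed) = 128/282 = 0.4539
Under exogeneity alone the bounds on PN are max{0,(p₁−p₀)/p₁} ≤ PN ≤ min{1,(1−p₀)/p₁}.
  lower = (p₁ − p₀)/p₁ = 0.24175 / 0.69565 ≈ 0.3475
  upper = min{1, (1 − p₀)/p₁} = 0.5461 / 0.69565 ≈ 0.7850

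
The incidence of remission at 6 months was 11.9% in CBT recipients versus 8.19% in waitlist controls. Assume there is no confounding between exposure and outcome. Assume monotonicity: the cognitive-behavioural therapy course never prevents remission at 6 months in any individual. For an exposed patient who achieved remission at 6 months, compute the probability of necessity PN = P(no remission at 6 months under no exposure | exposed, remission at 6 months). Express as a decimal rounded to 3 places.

p₁ = 0.119, p₀ = 0.0819.
Under exogeneity and monotonicity, PN = (p₁ − p₀) / p₁.
PN = (0.119 − 0.0819) / 0.119 = 0.0371 / 0.119 ≈ 0.3118

PN ≈ 0.312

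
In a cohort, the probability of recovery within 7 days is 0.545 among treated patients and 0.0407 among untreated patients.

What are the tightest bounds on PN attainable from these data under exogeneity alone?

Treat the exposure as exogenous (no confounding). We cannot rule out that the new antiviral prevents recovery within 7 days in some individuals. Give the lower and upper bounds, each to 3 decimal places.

0.925 ≤ PN ≤ 1.000

Let p₁ = 0.545, p₀ = 0.0407.
Under exogeneity alone the bounds on PN are max{0,(p₁−p₀)/p₁} ≤ PN ≤ min{1,(1−p₀)/p₁}.
  lower = (p₁ − p₀)/p₁ = 0.5043 / 0.545 ≈ 0.9253
  upper = min{1, (1 − p₀)/p₁} = 0.9593 / 0.545 ≈ 1.7602 → capped at 1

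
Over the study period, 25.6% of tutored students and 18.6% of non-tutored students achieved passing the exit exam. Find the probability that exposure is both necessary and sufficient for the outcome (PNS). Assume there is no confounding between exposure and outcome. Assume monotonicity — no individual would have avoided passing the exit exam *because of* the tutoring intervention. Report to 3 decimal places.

p₁ = 0.256, p₀ = 0.186.
Under exogeneity and monotonicity, PNS = p₁ − p₀.
PNS = 0.256 − 0.186 = 0.07

PNS ≈ 0.070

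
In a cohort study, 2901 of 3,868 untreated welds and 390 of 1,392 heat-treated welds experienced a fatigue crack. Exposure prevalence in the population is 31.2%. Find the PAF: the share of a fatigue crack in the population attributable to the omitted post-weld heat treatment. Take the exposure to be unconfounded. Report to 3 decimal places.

p₁ = P(outcome | exposed) = 2901/3868 = 0.75
p₀ = P(outcome | unexposed) = 390/1392 = 0.28017
Overall risk P(Y=1) = π·p₁ + (1−π)·p₀ = 0.312×0.75 + 0.688×0.28017 = 0.42676.
Under exogeneity, PAF = [P(Y=1) − p₀] / P(Y=1).
PAF = (0.42676 − 0.28017) / 0.42676 ≈ 0.3435

PAF ≈ 0.343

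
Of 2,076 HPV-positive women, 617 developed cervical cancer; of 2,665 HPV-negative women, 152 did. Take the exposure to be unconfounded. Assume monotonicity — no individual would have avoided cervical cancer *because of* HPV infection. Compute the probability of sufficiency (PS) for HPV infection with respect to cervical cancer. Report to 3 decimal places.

p₁ = P(outcome | exposed) = 617/2076 = 0.29721
p₀ = P(outcome | unexposed) = 152/2665 = 0.057036
Under exogeneity and monotonicity, PS = (p₁ − p₀) / (1 − p₀).
PS = (0.29721 − 0.057036) / (1 − 0.057036) = 0.24017 / 0.94296 ≈ 0.2547

PS ≈ 0.255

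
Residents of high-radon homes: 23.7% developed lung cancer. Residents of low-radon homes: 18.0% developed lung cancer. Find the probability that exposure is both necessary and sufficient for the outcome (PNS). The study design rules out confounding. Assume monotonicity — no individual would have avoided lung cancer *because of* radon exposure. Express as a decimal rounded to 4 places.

p₁ = 0.237, p₀ = 0.18.
Under exogeneity and monotonicity, PNS = p₁ − p₀.
PNS = 0.237 − 0.18 = 0.057

PNS ≈ 0.0570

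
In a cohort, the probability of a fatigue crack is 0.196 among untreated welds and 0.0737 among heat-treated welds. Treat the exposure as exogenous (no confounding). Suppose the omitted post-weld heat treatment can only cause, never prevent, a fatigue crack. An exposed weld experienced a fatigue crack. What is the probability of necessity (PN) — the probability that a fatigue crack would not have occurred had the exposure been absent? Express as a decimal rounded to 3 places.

Let p₁ = 0.196, p₀ = 0.0737.
Under exogeneity and monotonicity, PN = (p₁ − p₀) / p₁.
PN = (0.196 − 0.0737) / 0.196 = 0.1223 / 0.196 ≈ 0.6240

PN ≈ 0.624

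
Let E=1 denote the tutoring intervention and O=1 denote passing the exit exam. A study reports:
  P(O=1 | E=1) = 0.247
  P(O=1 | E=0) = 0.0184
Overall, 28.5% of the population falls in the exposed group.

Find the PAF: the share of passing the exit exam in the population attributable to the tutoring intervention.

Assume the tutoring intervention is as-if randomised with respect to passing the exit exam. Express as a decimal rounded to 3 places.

PAF ≈ 0.780

Let p₁ = 0.247, p₀ = 0.0184.
Overall risk P(Y=1) = π·p₁ + (1−π)·p₀ = 0.285×0.247 + 0.715×0.0184 = 0.083551.
Under exogeneity, PAF = [P(Y=1) − p₀] / P(Y=1).
PAF = (0.083551 − 0.0184) / 0.083551 ≈ 0.7798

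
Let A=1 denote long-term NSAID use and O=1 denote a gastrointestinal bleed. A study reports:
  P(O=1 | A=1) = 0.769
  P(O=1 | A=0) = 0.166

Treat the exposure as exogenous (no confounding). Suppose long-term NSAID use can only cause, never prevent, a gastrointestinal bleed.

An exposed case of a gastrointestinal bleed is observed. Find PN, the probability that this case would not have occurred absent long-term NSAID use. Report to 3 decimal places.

Let p₁ = 0.769, p₀ = 0.166.
Under exogeneity and monotonicity, PN = (p₁ − p₀) / p₁.
PN = (0.769 − 0.166) / 0.769 = 0.603 / 0.769 ≈ 0.7841

PN ≈ 0.784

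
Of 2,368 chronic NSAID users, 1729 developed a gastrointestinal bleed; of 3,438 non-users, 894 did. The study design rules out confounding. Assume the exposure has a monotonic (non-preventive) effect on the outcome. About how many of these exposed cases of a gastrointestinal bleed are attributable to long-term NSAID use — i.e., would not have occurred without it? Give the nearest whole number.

p₁ = P(outcome | exposed) = 1729/2368 = 0.73015
p₀ = P(outcome | unexposed) = 894/3438 = 0.26003
PN = (p₁ − p₀)/p₁ = (0.73015 − 0.26003) / 0.73015 ≈ 0.64386.
Attributable cases ≈ PN × (exposed cases) = 0.64386 × 1729 ≈ 1113.24.

about 1113 cases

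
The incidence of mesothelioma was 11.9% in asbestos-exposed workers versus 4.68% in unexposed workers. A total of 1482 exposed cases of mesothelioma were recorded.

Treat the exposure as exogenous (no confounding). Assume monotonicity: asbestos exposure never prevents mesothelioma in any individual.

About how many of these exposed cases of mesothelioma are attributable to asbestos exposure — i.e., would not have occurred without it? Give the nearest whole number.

about 899 cases

p₁ = 0.119, p₀ = 0.0468.
PN = (p₁ − p₀)/p₁ = (0.119 − 0.0468) / 0.119 ≈ 0.60672.
Attributable cases ≈ PN × (exposed cases) = 0.60672 × 1482 ≈ 899.16.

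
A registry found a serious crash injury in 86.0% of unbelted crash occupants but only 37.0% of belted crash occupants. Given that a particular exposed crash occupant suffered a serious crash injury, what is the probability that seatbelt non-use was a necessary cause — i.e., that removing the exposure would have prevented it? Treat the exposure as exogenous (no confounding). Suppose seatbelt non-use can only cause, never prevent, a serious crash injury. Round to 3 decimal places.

PN ≈ 0.570

p₁ = 0.86, p₀ = 0.37.
Under exogeneity and monotonicity, PN = (p₁ − p₀) / p₁.
PN = (0.86 − 0.37) / 0.86 = 0.49 / 0.86 ≈ 0.5698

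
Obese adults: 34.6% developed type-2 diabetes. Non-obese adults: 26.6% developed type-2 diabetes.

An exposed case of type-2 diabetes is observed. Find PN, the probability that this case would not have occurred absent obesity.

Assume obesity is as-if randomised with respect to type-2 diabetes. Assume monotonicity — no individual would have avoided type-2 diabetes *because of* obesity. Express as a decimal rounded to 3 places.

p₁ = 0.346, p₀ = 0.266.
Under exogeneity and monotonicity, PN = (p₁ − p₀) / p₁.
PN = (0.346 − 0.266) / 0.346 = 0.08 / 0.346 ≈ 0.2312

PN ≈ 0.231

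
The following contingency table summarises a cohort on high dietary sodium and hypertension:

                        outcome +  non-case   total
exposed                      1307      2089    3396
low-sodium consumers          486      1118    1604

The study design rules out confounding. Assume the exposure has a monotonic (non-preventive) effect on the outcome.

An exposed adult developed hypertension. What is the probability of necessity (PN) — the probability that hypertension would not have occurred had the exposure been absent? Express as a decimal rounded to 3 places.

p₁ = P(outcome | exposed) = 1307/3396 = 0.38486
p₀ = P(outcome | unexposed) = 486/1604 = 0.30299
Under exogeneity and monotonicity, PN = (p₁ − p₀) / p₁.
PN = (0.38486 − 0.30299) / 0.38486 = 0.081872 / 0.38486 ≈ 0.2127

PN ≈ 0.213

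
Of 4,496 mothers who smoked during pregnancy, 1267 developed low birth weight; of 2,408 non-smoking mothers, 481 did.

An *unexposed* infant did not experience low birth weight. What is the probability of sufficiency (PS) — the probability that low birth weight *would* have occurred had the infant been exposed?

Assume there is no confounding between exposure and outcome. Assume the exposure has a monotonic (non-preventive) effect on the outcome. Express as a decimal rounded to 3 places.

p₁ = P(outcome | exposed) = 1267/4496 = 0.28181
p₀ = P(outcome | unexposed) = 481/2408 = 0.19975
Under exogeneity and monotonicity, PS = (p₁ − p₀) / (1 − p₀).
PS = (0.28181 − 0.19975) / (1 − 0.19975) = 0.082055 / 0.80025 ≈ 0.1025

PS ≈ 0.103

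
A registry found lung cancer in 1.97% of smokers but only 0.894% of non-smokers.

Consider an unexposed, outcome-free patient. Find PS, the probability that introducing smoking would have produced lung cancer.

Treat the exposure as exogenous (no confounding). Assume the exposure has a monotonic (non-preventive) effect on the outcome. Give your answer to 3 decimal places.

p₁ = 0.0197, p₀ = 0.00894.
Under exogeneity and monotonicity, PS = (p₁ − p₀) / (1 − p₀).
PS = (0.0197 − 0.00894) / (1 − 0.00894) = 0.01076 / 0.99106 ≈ 0.0109

PS ≈ 0.011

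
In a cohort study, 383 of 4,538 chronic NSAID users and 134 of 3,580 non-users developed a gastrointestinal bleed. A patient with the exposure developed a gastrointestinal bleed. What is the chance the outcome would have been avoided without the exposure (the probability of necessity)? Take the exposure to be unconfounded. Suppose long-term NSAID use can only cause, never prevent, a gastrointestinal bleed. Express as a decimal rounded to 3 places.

p₁ = P(outcome | exposed) = 383/4538 = 0.084398
p₀ = P(outcome | unexposed) = 134/3580 = 0.03743
Under exogeneity and monotonicity, PN = (p₁ − p₀) / p₁.
PN = (0.084398 − 0.03743) / 0.084398 = 0.046968 / 0.084398 ≈ 0.5565

PN ≈ 0.557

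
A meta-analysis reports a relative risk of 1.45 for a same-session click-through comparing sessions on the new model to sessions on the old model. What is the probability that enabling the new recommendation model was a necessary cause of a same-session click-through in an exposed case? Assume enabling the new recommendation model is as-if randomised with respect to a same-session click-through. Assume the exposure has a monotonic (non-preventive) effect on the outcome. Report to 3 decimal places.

PN ≈ 0.310

Under exogeneity and monotonicity, PN = (RR − 1) / RR = 1 − 1/RR.
PN = (1.45 − 1) / 1.45 = 0.45 / 1.45 ≈ 0.3103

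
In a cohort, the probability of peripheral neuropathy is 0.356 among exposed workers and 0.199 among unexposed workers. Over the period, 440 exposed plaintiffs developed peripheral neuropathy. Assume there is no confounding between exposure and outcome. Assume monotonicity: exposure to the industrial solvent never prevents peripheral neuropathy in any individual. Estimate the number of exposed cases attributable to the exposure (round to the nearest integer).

Let p₁ = 0.356, p₀ = 0.199.
PN = (p₁ − p₀)/p₁ = (0.356 − 0.199) / 0.356 ≈ 0.44101.
Attributable cases ≈ PN × (exposed cases) = 0.44101 × 440 ≈ 194.04.

about 194 cases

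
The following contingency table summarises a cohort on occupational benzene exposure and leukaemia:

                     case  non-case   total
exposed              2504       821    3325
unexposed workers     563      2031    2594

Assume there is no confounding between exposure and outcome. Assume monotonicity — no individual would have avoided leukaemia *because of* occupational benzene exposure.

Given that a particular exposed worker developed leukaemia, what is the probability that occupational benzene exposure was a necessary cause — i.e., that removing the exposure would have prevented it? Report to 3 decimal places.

PN ≈ 0.712

p₁ = P(outcome | exposed) = 2504/3325 = 0.75308
p₀ = P(outcome | unexposed) = 563/2594 = 0.21704
Under exogeneity and monotonicity, PN = (p₁ − p₀) / p₁.
PN = (0.75308 − 0.21704) / 0.75308 = 0.53604 / 0.75308 ≈ 0.7118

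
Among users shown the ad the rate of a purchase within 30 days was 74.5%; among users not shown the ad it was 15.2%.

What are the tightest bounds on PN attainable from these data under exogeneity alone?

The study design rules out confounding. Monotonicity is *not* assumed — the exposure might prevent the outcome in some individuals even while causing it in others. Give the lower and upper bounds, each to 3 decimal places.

p₁ = 0.745, p₀ = 0.152.
Under exogeneity alone the bounds on PN are max{0,(p₁−p₀)/p₁} ≤ PN ≤ min{1,(1−p₀)/p₁}.
  lower = (p₁ − p₀)/p₁ = 0.593 / 0.745 ≈ 0.7960
  upper = min{1, (1 − p₀)/p₁} = 0.848 / 0.745 ≈ 1.1383 → capped at 1

0.796 ≤ PN ≤ 1.000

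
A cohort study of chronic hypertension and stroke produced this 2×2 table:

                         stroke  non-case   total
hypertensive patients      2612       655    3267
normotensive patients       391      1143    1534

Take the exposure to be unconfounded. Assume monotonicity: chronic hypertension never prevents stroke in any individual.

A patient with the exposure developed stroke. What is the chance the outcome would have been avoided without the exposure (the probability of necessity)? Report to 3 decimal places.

p₁ = P(outcome | exposed) = 2612/3267 = 0.79951
p₀ = P(outcome | unexposed) = 391/1534 = 0.25489
Under exogeneity and monotonicity, PN = (p₁ − p₀) / p₁.
PN = (0.79951 − 0.25489) / 0.79951 = 0.54462 / 0.79951 ≈ 0.6812

PN ≈ 0.681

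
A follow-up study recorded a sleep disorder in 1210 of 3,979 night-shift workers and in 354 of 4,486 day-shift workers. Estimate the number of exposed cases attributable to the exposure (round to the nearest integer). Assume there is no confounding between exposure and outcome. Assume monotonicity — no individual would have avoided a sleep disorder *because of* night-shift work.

about 896 cases

p₁ = P(outcome | exposed) = 1210/3979 = 0.3041
p₀ = P(outcome | unexposed) = 354/4486 = 0.078912
PN = (p₁ − p₀)/p₁ = (0.3041 − 0.078912) / 0.3041 ≈ 0.74050.
Attributable cases ≈ PN × (exposed cases) = 0.74050 × 1210 ≈ 896.01.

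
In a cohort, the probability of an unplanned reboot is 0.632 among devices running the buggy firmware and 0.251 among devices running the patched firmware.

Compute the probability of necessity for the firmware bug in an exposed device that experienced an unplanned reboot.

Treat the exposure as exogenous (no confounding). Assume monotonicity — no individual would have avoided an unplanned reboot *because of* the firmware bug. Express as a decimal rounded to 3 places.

PN ≈ 0.603

Let p₁ = 0.632, p₀ = 0.251.
Under exogeneity and monotonicity, PN = (p₁ − p₀) / p₁.
PN = (0.632 − 0.251) / 0.632 = 0.381 / 0.632 ≈ 0.6028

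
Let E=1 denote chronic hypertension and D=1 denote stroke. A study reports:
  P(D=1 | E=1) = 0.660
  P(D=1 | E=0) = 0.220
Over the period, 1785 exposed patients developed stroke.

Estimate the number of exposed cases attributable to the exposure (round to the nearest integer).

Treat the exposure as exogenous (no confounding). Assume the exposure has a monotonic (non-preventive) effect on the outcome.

Let p₁ = 0.66, p₀ = 0.22.
PN = (p₁ − p₀)/p₁ = (0.66 − 0.22) / 0.66 ≈ 0.66667.
Attributable cases ≈ PN × (exposed cases) = 0.66667 × 1785 ≈ 1190.00.

about 1190 cases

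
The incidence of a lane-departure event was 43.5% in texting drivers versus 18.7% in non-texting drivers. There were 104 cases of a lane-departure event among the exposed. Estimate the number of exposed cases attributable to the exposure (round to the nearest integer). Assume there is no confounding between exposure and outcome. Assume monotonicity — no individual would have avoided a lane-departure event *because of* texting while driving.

about 59 cases

p₁ = 0.435, p₀ = 0.187.
PN = (p₁ − p₀)/p₁ = (0.435 − 0.187) / 0.435 ≈ 0.57011.
Attributable cases ≈ PN × (exposed cases) = 0.57011 × 104 ≈ 59.29.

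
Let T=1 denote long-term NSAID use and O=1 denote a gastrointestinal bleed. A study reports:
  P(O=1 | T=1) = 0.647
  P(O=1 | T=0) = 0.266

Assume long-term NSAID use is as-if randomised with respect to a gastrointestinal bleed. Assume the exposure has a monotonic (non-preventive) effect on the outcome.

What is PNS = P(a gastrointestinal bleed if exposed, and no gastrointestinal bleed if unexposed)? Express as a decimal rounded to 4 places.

PNS ≈ 0.3810

Let p₁ = 0.647, p₀ = 0.266.
Under exogeneity and monotonicity, PNS = p₁ − p₀.
PNS = 0.647 − 0.266 = 0.381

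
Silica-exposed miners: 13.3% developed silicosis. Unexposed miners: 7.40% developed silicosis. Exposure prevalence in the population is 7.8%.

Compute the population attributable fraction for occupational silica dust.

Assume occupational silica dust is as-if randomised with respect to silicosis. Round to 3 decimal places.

PAF ≈ 0.059

p₁ = 0.133, p₀ = 0.074.
Overall risk P(Y=1) = π·p₁ + (1−π)·p₀ = 0.078×0.133 + 0.922×0.074 = 0.078602.
Under exogeneity, PAF = [P(Y=1) − p₀] / P(Y=1).
PAF = (0.078602 − 0.074) / 0.078602 ≈ 0.0585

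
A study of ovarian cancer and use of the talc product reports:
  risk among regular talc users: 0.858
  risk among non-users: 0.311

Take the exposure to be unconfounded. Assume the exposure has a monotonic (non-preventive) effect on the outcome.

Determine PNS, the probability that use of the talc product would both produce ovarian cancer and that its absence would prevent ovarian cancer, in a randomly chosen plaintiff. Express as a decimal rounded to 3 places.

Let p₁ = 0.858, p₀ = 0.311.
Under exogeneity and monotonicity, PNS = p₁ − p₀.
PNS = 0.858 − 0.311 = 0.547

PNS ≈ 0.547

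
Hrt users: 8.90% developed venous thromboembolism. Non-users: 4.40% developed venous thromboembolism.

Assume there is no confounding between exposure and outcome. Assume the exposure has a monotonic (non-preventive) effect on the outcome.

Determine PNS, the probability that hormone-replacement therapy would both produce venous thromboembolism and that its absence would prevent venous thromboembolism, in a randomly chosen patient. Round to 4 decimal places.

p₁ = 0.089, p₀ = 0.044.
Under exogeneity and monotonicity, PNS = p₁ − p₀.
PNS = 0.089 − 0.044 = 0.045

PNS ≈ 0.0450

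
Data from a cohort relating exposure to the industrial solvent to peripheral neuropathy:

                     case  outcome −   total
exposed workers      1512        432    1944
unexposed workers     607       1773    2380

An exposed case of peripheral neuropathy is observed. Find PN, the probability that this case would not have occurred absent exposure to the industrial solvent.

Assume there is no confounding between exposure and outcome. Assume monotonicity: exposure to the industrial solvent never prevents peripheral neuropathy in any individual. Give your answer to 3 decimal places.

p₁ = P(outcome | exposed) = 1512/1944 = 0.77778
p₀ = P(outcome | unexposed) = 607/2380 = 0.25504
Under exogeneity and monotonicity, PN = (p₁ − p₀)/p₁.
PN = (0.77778 − 0.25504) / 0.77778 ≈ 0.6721

PN ≈ 0.672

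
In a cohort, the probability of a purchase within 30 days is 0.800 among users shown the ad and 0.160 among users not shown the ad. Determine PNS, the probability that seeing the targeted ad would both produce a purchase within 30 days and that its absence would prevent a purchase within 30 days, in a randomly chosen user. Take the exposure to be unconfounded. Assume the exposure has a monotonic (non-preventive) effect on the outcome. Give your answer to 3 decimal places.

Let p₁ = 0.8, p₀ = 0.16.
Under exogeneity and monotonicity, PNS = p₁ − p₀.
PNS = 0.8 − 0.16 = 0.64

PNS ≈ 0.640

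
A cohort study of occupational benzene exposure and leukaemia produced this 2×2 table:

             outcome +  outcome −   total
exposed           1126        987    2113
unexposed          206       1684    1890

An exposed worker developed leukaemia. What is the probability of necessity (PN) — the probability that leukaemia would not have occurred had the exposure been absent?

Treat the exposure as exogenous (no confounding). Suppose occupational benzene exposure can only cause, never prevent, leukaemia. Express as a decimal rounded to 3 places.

PN ≈ 0.795

p₁ = P(outcome | exposed) = 1126/2113 = 0.53289
p₀ = P(outcome | unexposed) = 206/1890 = 0.10899
Under exogeneity and monotonicity, PN = (p₁ − p₀) / p₁.
PN = (0.53289 − 0.10899) / 0.53289 = 0.4239 / 0.53289 ≈ 0.7955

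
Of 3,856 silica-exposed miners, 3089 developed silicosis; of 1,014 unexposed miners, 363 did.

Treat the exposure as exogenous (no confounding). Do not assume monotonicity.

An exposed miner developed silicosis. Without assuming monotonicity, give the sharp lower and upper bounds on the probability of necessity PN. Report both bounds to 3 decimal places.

0.553 ≤ PN ≤ 0.801

p₁ = P(outcome | exposed) = 3089/3856 = 0.80109
p₀ = P(outcome | unexposed) = 363/1014 = 0.35799
Under exogeneity alone the bounds on PN are max{0,(p₁−p₀)/p₁} ≤ PN ≤ min{1,(1−p₀)/p₁}.
  lower = (p₁ − p₀)/p₁ = 0.4431 / 0.80109 ≈ 0.5531
  upper = min{1, (1 − p₀)/p₁} = 0.64201 / 0.80109 ≈ 0.8014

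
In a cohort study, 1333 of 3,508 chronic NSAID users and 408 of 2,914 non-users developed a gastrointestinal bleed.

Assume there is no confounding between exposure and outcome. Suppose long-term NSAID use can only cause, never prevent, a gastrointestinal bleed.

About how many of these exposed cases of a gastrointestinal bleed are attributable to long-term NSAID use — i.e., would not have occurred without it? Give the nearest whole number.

p₁ = P(outcome | exposed) = 1333/3508 = 0.37999
p₀ = P(outcome | unexposed) = 408/2914 = 0.14001
PN = (p₁ − p₀)/p₁ = (0.37999 − 0.14001) / 0.37999 ≈ 0.63153.
Attributable cases ≈ PN × (exposed cases) = 0.63153 × 1333 ≈ 841.83.

about 842 cases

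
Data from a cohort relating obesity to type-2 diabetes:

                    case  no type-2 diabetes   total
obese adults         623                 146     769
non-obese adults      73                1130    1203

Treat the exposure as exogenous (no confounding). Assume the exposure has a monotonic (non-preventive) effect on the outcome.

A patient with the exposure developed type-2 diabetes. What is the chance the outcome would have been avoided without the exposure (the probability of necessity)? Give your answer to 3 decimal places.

PN ≈ 0.925

p₁ = P(outcome | exposed) = 623/769 = 0.81014
p₀ = P(outcome | unexposed) = 73/1203 = 0.060682
Under exogeneity and monotonicity, PN = (p₁ − p₀)/p₁.
PN = (0.81014 − 0.060682) / 0.81014 ≈ 0.9251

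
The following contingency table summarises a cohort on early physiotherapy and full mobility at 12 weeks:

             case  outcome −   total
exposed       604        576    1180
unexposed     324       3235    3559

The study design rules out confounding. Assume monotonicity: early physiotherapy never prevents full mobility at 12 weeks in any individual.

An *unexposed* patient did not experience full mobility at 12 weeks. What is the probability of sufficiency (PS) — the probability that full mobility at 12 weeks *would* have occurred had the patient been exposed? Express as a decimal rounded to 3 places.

PS ≈ 0.463

p₁ = P(outcome | exposed) = 604/1180 = 0.51186
p₀ = P(outcome | unexposed) = 324/3559 = 0.091037
Under exogeneity and monotonicity, PS = (p₁ − p₀)/(1 − p₀).
PS = (0.51186 − 0.091037) / 0.90896 ≈ 0.4630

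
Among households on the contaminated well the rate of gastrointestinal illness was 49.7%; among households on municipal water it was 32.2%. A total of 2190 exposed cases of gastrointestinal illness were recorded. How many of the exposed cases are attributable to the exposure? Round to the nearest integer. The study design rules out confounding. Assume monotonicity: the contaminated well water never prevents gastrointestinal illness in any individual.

p₁ = 0.497, p₀ = 0.322.
PN = (p₁ − p₀)/p₁ = (0.497 − 0.322) / 0.497 ≈ 0.35211.
Attributable cases ≈ PN × (exposed cases) = 0.35211 × 2190 ≈ 771.13.

about 771 cases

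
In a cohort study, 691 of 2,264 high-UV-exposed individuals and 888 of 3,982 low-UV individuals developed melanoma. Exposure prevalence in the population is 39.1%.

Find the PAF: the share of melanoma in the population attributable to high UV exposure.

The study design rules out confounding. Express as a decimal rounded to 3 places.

PAF ≈ 0.126

p₁ = P(outcome | exposed) = 691/2264 = 0.30521
p₀ = P(outcome | unexposed) = 888/3982 = 0.223
Overall risk P(Y=1) = π·p₁ + (1−π)·p₀ = 0.391×0.30521 + 0.609×0.223 = 0.25515.
Under exogeneity, PAF = [P(Y=1) − p₀] / P(Y=1).
PAF = (0.25515 − 0.223) / 0.25515 ≈ 0.1260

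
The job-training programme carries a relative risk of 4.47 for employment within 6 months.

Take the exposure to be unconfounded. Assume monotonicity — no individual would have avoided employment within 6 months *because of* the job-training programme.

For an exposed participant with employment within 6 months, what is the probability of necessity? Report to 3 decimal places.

Under exogeneity and monotonicity, PN = (RR − 1) / RR = 1 − 1/RR.
PN = (4.47 − 1) / 4.47 = 3.47 / 4.47 ≈ 0.7763

PN ≈ 0.776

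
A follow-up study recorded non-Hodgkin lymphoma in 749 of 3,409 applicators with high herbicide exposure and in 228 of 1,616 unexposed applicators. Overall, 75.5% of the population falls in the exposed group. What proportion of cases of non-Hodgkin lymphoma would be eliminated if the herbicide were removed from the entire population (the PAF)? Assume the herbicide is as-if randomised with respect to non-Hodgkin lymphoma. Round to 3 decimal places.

PAF ≈ 0.296

p₁ = P(outcome | exposed) = 749/3409 = 0.21971
p₀ = P(outcome | unexposed) = 228/1616 = 0.14109
Overall risk P(Y=1) = π·p₁ + (1−π)·p₀ = 0.755×0.21971 + 0.245×0.14109 = 0.20045.
Under exogeneity, PAF = [P(Y=1) − p₀] / P(Y=1).
PAF = (0.20045 − 0.14109) / 0.20045 ≈ 0.2961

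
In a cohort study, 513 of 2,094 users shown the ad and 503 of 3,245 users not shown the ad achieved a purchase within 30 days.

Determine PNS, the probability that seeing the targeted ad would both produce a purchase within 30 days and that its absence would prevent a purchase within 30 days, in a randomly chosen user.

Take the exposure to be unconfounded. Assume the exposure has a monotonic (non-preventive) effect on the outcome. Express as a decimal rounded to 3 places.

p₁ = P(outcome | exposed) = 513/2094 = 0.24499
p₀ = P(outcome | unexposed) = 503/3245 = 0.15501
Under exogeneity and monotonicity, PNS = p₁ − p₀.
PNS = 0.24499 − 0.15501 = 0.089978

PNS ≈ 0.090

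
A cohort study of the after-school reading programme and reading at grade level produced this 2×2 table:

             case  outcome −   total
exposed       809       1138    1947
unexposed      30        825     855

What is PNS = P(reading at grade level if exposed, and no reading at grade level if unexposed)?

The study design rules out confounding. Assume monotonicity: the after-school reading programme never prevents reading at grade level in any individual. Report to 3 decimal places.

PNS ≈ 0.380

p₁ = P(outcome | exposed) = 809/1947 = 0.41551
p₀ = P(outcome | unexposed) = 30/855 = 0.035088
Under exogeneity and monotonicity, PNS = p₁ − p₀.
PNS = 0.41551 − 0.035088 = 0.38042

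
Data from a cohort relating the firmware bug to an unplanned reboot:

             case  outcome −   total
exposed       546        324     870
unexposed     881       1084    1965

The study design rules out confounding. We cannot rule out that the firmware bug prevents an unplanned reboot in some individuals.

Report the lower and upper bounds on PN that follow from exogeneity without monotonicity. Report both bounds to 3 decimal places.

0.286 ≤ PN ≤ 0.879

p₁ = P(outcome | exposed) = 546/870 = 0.62759
p₀ = P(outcome | unexposed) = 881/1965 = 0.44835
Under exogeneity alone the bounds on PN are max{0,(p₁−p₀)/p₁} ≤ PN ≤ min{1,(1−p₀)/p₁}.
  lower = (p₁ − p₀)/p₁ = 0.17924 / 0.62759 ≈ 0.2856
  upper = min{1, (1 − p₀)/p₁} = 0.55165 / 0.62759 ≈ 0.8790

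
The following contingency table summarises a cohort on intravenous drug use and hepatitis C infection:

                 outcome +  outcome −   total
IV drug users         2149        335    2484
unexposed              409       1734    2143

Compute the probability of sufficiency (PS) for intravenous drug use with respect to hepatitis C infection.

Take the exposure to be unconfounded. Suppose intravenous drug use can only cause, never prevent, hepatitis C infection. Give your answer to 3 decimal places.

PS ≈ 0.833

p₁ = P(outcome | exposed) = 2149/2484 = 0.86514
p₀ = P(outcome | unexposed) = 409/2143 = 0.19085
Under exogeneity and monotonicity, PS = (p₁ − p₀) / (1 − p₀).
PS = (0.86514 − 0.19085) / (1 − 0.19085) = 0.67428 / 0.80915 ≈ 0.8333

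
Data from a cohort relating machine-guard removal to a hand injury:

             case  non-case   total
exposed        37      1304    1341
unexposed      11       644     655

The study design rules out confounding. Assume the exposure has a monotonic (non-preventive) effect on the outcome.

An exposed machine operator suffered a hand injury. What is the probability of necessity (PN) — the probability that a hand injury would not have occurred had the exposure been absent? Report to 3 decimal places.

PN ≈ 0.391

p₁ = P(outcome | exposed) = 37/1341 = 0.027591
p₀ = P(outcome | unexposed) = 11/655 = 0.016794
Under exogeneity and monotonicity, PN = (p₁ − p₀) / p₁.
PN = (0.027591 − 0.016794) / 0.027591 = 0.010797 / 0.027591 ≈ 0.3913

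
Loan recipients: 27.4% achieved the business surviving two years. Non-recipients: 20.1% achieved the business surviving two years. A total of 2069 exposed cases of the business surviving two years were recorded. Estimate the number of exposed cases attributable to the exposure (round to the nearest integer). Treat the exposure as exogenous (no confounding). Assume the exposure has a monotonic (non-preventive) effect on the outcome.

about 551 cases

p₁ = 0.274, p₀ = 0.201.
PN = (p₁ − p₀)/p₁ = (0.274 − 0.201) / 0.274 ≈ 0.26642.
Attributable cases ≈ PN × (exposed cases) = 0.26642 × 2069 ≈ 551.23.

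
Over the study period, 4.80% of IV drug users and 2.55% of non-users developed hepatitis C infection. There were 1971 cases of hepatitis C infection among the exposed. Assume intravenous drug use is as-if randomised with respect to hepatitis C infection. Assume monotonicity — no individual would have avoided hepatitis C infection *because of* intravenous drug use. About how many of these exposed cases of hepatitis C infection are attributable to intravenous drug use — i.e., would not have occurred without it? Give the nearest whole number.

about 924 cases

p₁ = 0.048, p₀ = 0.0255.
PN = (p₁ − p₀)/p₁ = (0.048 − 0.0255) / 0.048 ≈ 0.46875.
Attributable cases ≈ PN × (exposed cases) = 0.46875 × 1971 ≈ 923.91.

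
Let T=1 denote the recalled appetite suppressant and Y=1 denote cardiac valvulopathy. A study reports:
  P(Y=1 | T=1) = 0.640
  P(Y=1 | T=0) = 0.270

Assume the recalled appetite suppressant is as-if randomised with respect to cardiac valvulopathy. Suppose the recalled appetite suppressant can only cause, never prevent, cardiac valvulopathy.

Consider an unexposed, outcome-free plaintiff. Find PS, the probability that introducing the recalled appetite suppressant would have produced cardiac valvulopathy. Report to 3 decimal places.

Let p₁ = 0.64, p₀ = 0.27.
Under exogeneity and monotonicity, PS = (p₁ − p₀) / (1 − p₀).
PS = (0.64 − 0.27) / (1 − 0.27) = 0.37 / 0.73 ≈ 0.5068

PS ≈ 0.507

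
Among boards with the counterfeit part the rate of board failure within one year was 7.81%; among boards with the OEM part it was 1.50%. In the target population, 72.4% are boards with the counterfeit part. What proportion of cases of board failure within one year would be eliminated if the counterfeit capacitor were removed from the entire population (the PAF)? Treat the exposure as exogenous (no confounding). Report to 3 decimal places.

PAF ≈ 0.753

p₁ = 0.0781, p₀ = 0.015.
Overall risk P(Y=1) = π·p₁ + (1−π)·p₀ = 0.724×0.0781 + 0.276×0.015 = 0.060684.
Under exogeneity, PAF = [P(Y=1) − p₀] / P(Y=1).
PAF = (0.060684 − 0.015) / 0.060684 ≈ 0.7528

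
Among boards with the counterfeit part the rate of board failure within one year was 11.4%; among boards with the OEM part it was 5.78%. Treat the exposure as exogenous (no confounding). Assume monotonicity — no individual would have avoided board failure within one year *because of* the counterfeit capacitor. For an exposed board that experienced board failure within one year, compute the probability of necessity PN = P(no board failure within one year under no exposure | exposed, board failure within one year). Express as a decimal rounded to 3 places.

PN ≈ 0.493

p₁ = 0.114, p₀ = 0.0578.
Under exogeneity and monotonicity, PN = (p₁ − p₀) / p₁.
PN = (0.114 − 0.0578) / 0.114 = 0.0562 / 0.114 ≈ 0.4930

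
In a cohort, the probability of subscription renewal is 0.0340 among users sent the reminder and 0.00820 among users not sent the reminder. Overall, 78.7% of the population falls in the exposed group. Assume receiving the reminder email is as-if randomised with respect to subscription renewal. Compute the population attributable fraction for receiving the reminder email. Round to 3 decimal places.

PAF ≈ 0.712

Let p₁ = 0.034, p₀ = 0.0082.
Overall risk P(Y=1) = π·p₁ + (1−π)·p₀ = 0.787×0.034 + 0.213×0.0082 = 0.028505.
Under exogeneity, PAF = [P(Y=1) − p₀] / P(Y=1).
PAF = (0.028505 − 0.0082) / 0.028505 ≈ 0.7123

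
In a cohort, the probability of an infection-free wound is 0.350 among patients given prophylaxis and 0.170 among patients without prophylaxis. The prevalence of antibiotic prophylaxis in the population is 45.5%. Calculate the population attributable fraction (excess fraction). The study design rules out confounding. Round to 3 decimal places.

Let p₁ = 0.35, p₀ = 0.17.
Overall risk P(Y=1) = π·p₁ + (1−π)·p₀ = 0.455×0.35 + 0.545×0.17 = 0.2519.
Under exogeneity, PAF = [P(Y=1) − p₀] / P(Y=1).
PAF = (0.2519 − 0.17) / 0.2519 ≈ 0.3251

PAF ≈ 0.325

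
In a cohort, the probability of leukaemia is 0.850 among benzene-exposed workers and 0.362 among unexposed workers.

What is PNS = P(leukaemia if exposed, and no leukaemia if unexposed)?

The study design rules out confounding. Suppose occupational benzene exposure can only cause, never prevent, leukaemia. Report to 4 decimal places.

Let p₁ = 0.85, p₀ = 0.362.
Under exogeneity and monotonicity, PNS = p₁ − p₀.
PNS = 0.85 − 0.362 = 0.488

PNS ≈ 0.4880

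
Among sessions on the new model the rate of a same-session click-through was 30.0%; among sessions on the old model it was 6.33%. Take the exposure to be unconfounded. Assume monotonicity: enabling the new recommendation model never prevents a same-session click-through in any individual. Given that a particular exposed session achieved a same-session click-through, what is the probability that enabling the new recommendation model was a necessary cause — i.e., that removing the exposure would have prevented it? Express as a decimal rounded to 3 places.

PN ≈ 0.789

p₁ = 0.3, p₀ = 0.0633.
Under exogeneity and monotonicity, PN = (p₁ − p₀) / p₁.
PN = (0.3 − 0.0633) / 0.3 = 0.2367 / 0.3 ≈ 0.7890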